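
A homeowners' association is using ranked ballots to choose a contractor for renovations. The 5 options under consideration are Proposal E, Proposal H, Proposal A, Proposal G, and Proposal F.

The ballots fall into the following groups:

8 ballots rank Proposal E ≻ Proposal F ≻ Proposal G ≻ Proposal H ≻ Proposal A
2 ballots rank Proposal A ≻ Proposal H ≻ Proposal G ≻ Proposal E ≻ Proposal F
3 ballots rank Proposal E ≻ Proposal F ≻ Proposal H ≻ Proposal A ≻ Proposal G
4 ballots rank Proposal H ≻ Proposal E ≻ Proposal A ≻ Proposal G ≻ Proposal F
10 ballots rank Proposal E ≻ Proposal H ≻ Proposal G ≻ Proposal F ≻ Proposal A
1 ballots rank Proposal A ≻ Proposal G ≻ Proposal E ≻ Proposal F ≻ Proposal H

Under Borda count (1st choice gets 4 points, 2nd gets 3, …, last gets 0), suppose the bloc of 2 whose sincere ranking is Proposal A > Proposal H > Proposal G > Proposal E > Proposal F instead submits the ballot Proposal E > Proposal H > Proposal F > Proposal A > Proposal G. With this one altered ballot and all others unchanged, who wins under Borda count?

Proposal E

Borda totals with the altered ballot: Proposal E 106, Proposal H 66, Proposal A 17, Proposal G 43, Proposal F 48.
The winner is unchanged: still Proposal E.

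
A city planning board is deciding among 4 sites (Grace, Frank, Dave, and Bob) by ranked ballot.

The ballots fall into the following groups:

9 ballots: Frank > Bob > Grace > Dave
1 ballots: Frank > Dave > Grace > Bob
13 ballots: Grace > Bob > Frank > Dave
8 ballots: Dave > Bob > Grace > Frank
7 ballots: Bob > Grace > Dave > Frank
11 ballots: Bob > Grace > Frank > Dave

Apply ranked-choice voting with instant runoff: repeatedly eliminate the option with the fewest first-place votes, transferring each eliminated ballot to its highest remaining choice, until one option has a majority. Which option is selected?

Bob

Round 1: Bob 18, Grace 13, Frank 10, Dave 8. Dave has the fewest and is eliminated.
Round 2: Bob 26, Grace 13, Frank 10. Bob has a majority.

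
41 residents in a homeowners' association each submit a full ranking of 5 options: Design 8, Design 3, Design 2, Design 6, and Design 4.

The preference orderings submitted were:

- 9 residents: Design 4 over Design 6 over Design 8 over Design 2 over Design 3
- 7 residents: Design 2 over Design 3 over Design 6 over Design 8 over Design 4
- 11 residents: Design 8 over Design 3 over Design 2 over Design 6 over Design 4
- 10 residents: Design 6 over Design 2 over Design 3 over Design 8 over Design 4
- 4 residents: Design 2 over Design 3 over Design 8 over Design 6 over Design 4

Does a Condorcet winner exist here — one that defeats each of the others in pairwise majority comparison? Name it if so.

Head-to-head results (41 voters total):
Design 8 vs Design 3: Design 3 wins 21–20.
Design 8 vs Design 2: Design 2 wins 21–20.
Design 8 vs Design 6: Design 6 wins 26–15.
Design 8 vs Design 4: Design 8 wins 32–9.
Design 3 vs Design 2: Design 2 wins 30–11.
Design 3 vs Design 6: Design 3 wins 22–19.
Design 3 vs Design 4: Design 3 wins 32–9.
Design 2 vs Design 6: Design 2 wins 22–19.
Design 2 vs Design 4: Design 2 wins 32–9.
Design 6 vs Design 4: Design 6 wins 32–9.
Design 2 beats each rival — Design 8 (21–20), Design 3 (30–11), Design 6 (22–19), Design 4 (32–9) — so Design 2 is the Condorcet winner.

Design 2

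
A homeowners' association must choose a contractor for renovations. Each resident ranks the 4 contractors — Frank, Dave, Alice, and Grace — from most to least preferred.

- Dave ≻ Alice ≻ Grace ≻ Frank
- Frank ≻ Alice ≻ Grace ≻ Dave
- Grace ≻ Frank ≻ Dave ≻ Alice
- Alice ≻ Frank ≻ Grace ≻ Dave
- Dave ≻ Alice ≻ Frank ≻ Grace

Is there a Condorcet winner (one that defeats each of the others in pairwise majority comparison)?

Head-to-head results (5 voters total):
Frank vs Dave: Frank wins 3–2.
Frank vs Alice: Alice wins 3–2.
Frank vs Grace: Frank wins 3–2.
Dave vs Alice: Dave wins 3–2.
Dave vs Grace: Grace wins 3–2.
Alice vs Grace: Alice wins 4–1.
No candidate beats all others: Frank beats Dave beats Alice beats Frank, a majority cycle.

No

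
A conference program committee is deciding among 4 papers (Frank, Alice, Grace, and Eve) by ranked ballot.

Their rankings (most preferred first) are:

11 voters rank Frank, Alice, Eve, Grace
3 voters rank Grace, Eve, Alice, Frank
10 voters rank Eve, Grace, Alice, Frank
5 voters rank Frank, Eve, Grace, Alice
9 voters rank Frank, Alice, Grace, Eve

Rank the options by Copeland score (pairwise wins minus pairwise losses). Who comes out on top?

Frank

Pairwise results:
  Frank vs Alice: Frank wins 25–13.
  Frank vs Grace: Frank wins 25–13.
  Frank vs Eve: Frank wins 25–13.
  Alice vs Grace: Alice wins 20–18.
  Alice vs Eve: Alice wins 20–18.
  Grace vs Eve: Eve wins 26–12.
Copeland scores (wins − losses):
  Frank: 3 − 0 = 3
  Alice: 2 − 1 = 1
  Grace: 0 − 3 = -3
  Eve: 1 − 2 = -1
Frank has the best Copeland score.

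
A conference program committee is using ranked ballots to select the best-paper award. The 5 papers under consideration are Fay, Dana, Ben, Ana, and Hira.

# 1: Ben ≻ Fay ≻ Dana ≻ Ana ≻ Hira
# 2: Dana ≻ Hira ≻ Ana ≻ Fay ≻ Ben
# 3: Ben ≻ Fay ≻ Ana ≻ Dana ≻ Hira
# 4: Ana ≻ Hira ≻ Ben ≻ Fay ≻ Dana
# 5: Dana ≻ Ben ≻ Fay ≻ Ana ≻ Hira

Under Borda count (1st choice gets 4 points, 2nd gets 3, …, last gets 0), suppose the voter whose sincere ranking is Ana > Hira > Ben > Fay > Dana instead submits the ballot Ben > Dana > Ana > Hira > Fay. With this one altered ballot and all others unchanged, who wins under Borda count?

Borda totals with the altered ballot: Fay 9, Dana 14, Ben 15, Ana 8, Hira 4.
The winner is unchanged: still Ben.

Ben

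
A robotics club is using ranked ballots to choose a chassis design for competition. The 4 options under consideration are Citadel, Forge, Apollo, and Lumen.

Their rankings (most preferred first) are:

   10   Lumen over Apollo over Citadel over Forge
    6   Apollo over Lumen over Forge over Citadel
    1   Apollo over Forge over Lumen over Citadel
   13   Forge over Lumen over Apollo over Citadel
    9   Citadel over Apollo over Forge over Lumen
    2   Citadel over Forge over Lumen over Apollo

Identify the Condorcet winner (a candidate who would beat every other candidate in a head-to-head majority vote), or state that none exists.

Head-to-head results (41 voters total):
Citadel vs Forge: Citadel wins 21–20.
Citadel vs Apollo: Apollo wins 30–11.
Citadel vs Lumen: Lumen wins 30–11.
Forge vs Apollo: Apollo wins 26–15.
Forge vs Lumen: Forge wins 25–16.
Apollo vs Lumen: Lumen wins 25–16.
No candidate beats all others: Citadel beats Forge beats Lumen beats Citadel, a majority cycle.

None — there is no Condorcet winner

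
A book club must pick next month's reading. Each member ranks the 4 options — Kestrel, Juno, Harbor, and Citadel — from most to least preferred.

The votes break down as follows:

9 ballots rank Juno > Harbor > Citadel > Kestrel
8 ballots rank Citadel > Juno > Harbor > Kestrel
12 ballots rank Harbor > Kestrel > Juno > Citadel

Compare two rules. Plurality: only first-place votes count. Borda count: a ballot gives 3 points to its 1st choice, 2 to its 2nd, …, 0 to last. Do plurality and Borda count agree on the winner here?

Yes

Plurality first-place counts: Kestrel 0, Juno 9, Harbor 12, Citadel 8 → Harbor.
Borda totals: Kestrel 24, Juno 55, Harbor 62, Citadel 33 → Harbor.
The two rules agree on Harbor.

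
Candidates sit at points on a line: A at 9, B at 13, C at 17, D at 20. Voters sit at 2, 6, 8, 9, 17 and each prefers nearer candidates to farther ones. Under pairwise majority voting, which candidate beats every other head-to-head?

With single-peaked preferences on a line, the Condorcet winner is the candidate closest to the median voter.
The median voter (position 8) is closest to A at 9.
Check: A vs C — voters closer to A: 4 of 5.

A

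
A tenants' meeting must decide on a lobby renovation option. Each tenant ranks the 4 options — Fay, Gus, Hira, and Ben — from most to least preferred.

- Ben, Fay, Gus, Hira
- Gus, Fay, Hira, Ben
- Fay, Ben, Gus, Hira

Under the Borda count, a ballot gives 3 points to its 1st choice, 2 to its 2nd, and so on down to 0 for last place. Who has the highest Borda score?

Fay

Borda scores:
  Fay: 2 + 2 + 3 = 7
  Gus: 1 + 3 + 1 = 5
  Hira: 0 + 1 + 0 = 1
  Ben: 3 + 0 + 2 = 5
Fay has the highest total.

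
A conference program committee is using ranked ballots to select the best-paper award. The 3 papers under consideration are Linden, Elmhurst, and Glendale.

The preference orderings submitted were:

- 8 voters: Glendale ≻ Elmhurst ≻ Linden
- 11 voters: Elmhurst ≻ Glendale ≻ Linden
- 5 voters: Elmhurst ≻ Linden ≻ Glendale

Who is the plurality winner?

Elmhurst

First-place vote totals:
  Linden: 0
  Elmhurst: 16
  Glendale: 8
Elmhurst has the most first-place votes.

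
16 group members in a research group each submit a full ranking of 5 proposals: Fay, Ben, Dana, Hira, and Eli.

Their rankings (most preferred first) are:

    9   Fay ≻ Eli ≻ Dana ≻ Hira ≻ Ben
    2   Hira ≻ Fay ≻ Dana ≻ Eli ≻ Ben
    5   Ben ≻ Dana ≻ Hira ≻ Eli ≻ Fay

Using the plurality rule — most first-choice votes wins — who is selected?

First-place vote totals:
  Fay: 9
  Ben: 5
  Dana: 0
  Hira: 2
  Eli: 0
Fay has the most first-place votes.

Fay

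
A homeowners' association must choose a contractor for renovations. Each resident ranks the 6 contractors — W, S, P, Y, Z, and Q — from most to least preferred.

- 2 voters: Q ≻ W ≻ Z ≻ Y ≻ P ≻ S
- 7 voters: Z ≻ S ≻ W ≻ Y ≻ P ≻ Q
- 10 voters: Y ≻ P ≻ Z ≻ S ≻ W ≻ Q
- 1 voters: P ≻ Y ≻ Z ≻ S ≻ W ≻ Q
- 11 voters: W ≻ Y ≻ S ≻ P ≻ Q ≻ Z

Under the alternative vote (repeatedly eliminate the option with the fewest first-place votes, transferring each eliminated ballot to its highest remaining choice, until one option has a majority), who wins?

W

Round 1: W 11, Y 10, Z 7, Q 2, P 1, S 0. S has the fewest and is eliminated.
Round 2: W 11, Y 10, Z 7, Q 2, P 1. P has the fewest and is eliminated.
Round 3: W 11, Y 11, Z 7, Q 2. Q has the fewest and is eliminated.
Round 4: W 13, Y 11, Z 7. Z has the fewest and is eliminated.
Round 5: W 20, Y 11. W has a majority.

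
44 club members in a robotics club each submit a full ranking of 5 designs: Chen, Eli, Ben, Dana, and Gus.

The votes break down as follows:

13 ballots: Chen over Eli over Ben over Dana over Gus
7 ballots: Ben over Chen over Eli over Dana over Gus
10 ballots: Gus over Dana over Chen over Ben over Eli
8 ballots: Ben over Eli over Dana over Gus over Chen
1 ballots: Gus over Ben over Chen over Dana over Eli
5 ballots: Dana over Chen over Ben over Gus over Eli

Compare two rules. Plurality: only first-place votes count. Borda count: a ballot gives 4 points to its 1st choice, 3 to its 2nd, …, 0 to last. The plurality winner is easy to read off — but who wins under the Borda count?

Plurality first-place counts: Chen 13, Eli 0, Ben 15, Dana 5, Gus 11 → Ben.
Borda totals: Chen 110, Eli 77, Ben 109, Dana 87, Gus 57 → Chen.

Chen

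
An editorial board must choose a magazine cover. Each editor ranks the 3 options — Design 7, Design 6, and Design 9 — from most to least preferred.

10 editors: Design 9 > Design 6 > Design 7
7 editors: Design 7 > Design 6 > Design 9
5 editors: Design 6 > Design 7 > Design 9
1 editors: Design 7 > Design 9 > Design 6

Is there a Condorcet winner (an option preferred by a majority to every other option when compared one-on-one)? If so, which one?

Head-to-head results (23 voters total):
Design 7 vs Design 6: Design 6 wins 15–8.
Design 7 vs Design 9: Design 7 wins 13–10.
Design 6 vs Design 9: Design 6 wins 12–11.
Design 6 beats each rival — Design 7 (15–8), Design 9 (12–11) — so Design 6 is the Condorcet winner.

Design 6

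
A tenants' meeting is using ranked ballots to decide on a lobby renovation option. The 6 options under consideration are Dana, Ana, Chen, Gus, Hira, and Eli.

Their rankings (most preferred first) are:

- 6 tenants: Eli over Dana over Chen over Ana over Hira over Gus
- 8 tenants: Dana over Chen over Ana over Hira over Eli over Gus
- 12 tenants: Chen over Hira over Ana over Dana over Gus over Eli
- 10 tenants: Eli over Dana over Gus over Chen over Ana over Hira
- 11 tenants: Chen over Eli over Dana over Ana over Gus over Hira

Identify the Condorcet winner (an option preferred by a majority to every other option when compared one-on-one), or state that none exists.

Head-to-head results (47 voters total):
Dana vs Ana: Dana wins 35–12.
Dana vs Chen: Dana wins 24–23.
Dana vs Gus: Dana wins 47–0.
Dana vs Hira: Dana wins 35–12.
Dana vs Eli: Eli wins 27–20.
Ana vs Chen: Chen wins 47–0.
Ana vs Gus: Ana wins 37–10.
Ana vs Hira: Ana wins 35–12.
Ana vs Eli: Eli wins 27–20.
Chen vs Gus: Chen wins 37–10.
Chen vs Hira: Chen wins 47–0.
Chen vs Eli: Chen wins 31–16.
Gus vs Hira: Hira wins 26–21.
Gus vs Eli: Eli wins 35–12.
Hira vs Eli: Eli wins 27–20.
No candidate beats all others: Dana beats Chen beats Eli beats Dana, a majority cycle.

There is no Condorcet winner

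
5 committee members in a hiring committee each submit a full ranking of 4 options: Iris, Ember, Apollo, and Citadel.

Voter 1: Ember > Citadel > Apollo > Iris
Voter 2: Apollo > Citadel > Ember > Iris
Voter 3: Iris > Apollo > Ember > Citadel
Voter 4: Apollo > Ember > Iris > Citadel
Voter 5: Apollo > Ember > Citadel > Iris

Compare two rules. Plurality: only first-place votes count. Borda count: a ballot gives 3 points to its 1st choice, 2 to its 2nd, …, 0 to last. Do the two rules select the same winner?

Plurality first-place counts: Iris 1, Ember 1, Apollo 3, Citadel 0 → Apollo.
Borda totals: Iris 4, Ember 9, Apollo 12, Citadel 5 → Apollo.
The two rules agree on Apollo.

Yes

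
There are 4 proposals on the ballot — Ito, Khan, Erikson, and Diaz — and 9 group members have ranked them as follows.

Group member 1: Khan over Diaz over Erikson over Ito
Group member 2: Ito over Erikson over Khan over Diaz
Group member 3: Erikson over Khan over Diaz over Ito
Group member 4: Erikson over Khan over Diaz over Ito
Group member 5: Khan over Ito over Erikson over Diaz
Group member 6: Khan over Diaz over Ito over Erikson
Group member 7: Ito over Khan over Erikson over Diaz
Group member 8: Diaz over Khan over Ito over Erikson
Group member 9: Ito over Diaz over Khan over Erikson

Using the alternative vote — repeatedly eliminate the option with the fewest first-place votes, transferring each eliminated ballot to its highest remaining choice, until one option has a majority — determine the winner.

Round 1: Ito 3, Khan 3, Erikson 2, Diaz 1. Diaz has the fewest and is eliminated.
Round 2: Khan 4, Ito 3, Erikson 2. Erikson has the fewest and is eliminated.
Round 3: Khan 6, Ito 3. Khan has a majority.

Khan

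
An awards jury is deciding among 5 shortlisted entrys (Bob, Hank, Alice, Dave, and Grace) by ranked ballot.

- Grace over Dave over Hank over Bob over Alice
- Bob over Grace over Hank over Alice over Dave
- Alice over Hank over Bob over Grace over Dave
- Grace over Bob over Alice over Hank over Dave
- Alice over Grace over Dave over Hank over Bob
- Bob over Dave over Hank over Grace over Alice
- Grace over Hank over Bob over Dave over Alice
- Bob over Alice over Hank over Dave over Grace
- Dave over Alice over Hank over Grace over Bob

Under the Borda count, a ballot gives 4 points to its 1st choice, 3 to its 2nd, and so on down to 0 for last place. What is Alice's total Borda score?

Borda scores:
  Bob: 1 + 4 + 2 + 3 + 0 + 4 + 2 + 4 + 0 = 20
  Hank: 2 + 2 + 3 + 1 + 1 + 2 + 3 + 2 + 2 = 18
  Alice: 0 + 1 + 4 + 2 + 4 + 0 + 0 + 3 + 3 = 17
  Dave: 3 + 0 + 0 + 0 + 2 + 3 + 1 + 1 + 4 = 14
  Grace: 4 + 3 + 1 + 4 + 3 + 1 + 4 + 0 + 1 = 21

17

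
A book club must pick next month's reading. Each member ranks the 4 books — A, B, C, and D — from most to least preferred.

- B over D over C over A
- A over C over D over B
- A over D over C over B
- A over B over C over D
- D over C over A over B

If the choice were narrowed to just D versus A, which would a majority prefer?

Ballots ranking D above A: 2.
Ballots ranking A above D: 3.
A wins the head-to-head, 3–2.

A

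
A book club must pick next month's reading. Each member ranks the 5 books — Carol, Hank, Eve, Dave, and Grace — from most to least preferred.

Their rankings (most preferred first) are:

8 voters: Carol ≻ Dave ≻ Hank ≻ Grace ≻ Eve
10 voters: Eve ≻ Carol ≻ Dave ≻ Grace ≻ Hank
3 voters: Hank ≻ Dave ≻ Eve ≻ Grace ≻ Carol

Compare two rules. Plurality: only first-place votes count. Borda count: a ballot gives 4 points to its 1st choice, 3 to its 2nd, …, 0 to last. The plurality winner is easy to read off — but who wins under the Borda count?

Plurality first-place counts: Carol 8, Hank 3, Eve 10, Dave 0, Grace 0 → Eve.
Borda totals: Carol 62, Hank 28, Eve 46, Dave 53, Grace 21 → Carol.

Carol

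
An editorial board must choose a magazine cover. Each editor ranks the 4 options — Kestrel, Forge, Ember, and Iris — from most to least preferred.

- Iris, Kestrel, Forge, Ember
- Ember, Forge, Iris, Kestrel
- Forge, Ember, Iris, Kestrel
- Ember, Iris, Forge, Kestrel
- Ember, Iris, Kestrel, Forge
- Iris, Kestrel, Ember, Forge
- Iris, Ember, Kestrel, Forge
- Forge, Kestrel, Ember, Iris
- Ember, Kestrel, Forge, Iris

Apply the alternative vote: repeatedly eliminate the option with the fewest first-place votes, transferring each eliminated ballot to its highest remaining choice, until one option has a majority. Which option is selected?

Round 1: Ember 4, Iris 3, Forge 2, Kestrel 0. Kestrel has the fewest and is eliminated.
Round 2: Ember 4, Iris 3, Forge 2. Forge has the fewest and is eliminated.
Round 3: Ember 6, Iris 3. Ember has a majority.

Ember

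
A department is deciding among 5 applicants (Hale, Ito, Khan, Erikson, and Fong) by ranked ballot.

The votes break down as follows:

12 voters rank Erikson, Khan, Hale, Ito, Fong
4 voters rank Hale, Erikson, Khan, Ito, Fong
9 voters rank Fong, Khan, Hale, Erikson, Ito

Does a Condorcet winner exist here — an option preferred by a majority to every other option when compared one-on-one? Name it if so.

Head-to-head results (25 voters total):
Hale vs Ito: Hale wins 25–0.
Hale vs Khan: Khan wins 21–4.
Hale vs Erikson: Hale wins 13–12.
Hale vs Fong: Hale wins 16–9.
Ito vs Khan: Khan wins 25–0.
Ito vs Erikson: Erikson wins 25–0.
Ito vs Fong: Ito wins 16–9.
Khan vs Erikson: Erikson wins 16–9.
Khan vs Fong: Khan wins 16–9.
Erikson vs Fong: Erikson wins 16–9.
No candidate beats all others: Hale beats Erikson beats Khan beats Hale, a majority cycle.

None — there is no Condorcet winner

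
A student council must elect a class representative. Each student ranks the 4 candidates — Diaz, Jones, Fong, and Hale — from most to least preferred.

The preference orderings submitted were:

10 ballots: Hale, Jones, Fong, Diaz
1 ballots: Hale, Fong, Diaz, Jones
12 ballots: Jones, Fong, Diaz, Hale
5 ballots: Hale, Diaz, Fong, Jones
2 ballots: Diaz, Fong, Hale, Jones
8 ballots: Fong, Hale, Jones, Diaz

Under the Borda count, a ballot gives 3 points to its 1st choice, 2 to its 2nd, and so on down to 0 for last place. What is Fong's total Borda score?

69

Borda scores:
  Diaz: 10·0 + 1 + 12·1 + 5·2 + 2·3 + 8·0 = 29
  Jones: 10·2 + 0 + 12·3 + 5·0 + 2·0 + 8·1 = 64
  Fong: 10·1 + 2 + 12·2 + 5·1 + 2·2 + 8·3 = 69
  Hale: 10·3 + 3 + 12·0 + 5·3 + 2·1 + 8·2 = 66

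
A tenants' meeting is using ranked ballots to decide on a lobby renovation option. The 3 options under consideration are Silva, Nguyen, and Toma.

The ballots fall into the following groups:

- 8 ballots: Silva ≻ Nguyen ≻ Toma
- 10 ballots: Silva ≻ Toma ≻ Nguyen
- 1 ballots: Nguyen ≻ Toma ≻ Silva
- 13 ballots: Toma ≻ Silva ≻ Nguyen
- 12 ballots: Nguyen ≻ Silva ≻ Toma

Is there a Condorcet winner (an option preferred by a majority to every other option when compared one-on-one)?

Head-to-head results (44 voters total):
Silva vs Nguyen: Silva wins 31–13.
Silva vs Toma: Silva wins 30–14.
Nguyen vs Toma: Toma wins 23–21.
Silva beats each rival — Nguyen (31–13), Toma (30–14) — so Silva is the Condorcet winner.

Yes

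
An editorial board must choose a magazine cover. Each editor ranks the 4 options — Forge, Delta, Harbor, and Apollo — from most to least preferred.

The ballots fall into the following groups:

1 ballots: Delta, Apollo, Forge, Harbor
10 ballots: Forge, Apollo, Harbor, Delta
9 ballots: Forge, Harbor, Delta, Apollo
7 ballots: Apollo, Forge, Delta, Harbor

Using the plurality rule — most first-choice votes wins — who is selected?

Forge

First-place vote totals:
  Forge: 19
  Delta: 1
  Harbor: 0
  Apollo: 7
Forge has the most first-place votes.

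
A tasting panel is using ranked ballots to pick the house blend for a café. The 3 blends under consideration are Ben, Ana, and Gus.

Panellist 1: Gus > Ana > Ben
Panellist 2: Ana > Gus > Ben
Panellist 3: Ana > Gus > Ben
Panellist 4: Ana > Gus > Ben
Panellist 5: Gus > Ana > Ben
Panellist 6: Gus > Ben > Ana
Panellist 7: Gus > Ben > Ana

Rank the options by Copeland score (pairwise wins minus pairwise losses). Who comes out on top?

Gus

Pairwise results:
  Ben vs Ana: Ana wins 5–2.
  Ben vs Gus: Gus wins 7–0.
  Ana vs Gus: Gus wins 4–3.
Copeland scores (wins − losses):
  Ben: 0 − 2 = -2
  Ana: 1 − 1 = 0
  Gus: 2 − 0 = 2
Gus has the best Copeland score.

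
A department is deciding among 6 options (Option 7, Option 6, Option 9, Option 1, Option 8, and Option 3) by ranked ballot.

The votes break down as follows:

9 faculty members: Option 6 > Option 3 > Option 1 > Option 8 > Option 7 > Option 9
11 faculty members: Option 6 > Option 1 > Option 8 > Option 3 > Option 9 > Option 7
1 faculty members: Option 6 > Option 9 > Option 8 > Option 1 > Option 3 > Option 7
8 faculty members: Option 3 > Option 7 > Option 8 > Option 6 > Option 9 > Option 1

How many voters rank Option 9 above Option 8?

1

Ballots ranking Option 9 above Option 8: 1.
Ballots ranking Option 8 above Option 9: 9+11+8 = 28.
So 1 of 29 voters prefer Option 9 to Option 8.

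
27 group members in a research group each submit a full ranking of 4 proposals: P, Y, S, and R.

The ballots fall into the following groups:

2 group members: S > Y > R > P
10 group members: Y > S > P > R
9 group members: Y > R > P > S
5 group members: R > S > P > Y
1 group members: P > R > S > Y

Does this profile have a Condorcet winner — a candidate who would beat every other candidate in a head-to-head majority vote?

Head-to-head results (27 voters total):
P vs Y: Y wins 21–6.
P vs S: S wins 17–10.
P vs R: R wins 16–11.
Y vs S: Y wins 19–8.
Y vs R: Y wins 21–6.
S vs R: R wins 15–12.
Y beats each rival — P (21–6), S (19–8), R (21–6) — so Y is the Condorcet winner.

Yes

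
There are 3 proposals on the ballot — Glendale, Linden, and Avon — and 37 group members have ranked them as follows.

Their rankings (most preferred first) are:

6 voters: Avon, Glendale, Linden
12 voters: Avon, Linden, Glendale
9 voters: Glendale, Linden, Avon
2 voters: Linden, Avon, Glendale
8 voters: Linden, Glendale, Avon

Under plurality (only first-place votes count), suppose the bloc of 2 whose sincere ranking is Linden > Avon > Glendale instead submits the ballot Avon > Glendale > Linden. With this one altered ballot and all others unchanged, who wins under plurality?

Avon

First-place totals with the altered ballot: Glendale 9, Linden 8, Avon 20.
The winner is unchanged: still Avon.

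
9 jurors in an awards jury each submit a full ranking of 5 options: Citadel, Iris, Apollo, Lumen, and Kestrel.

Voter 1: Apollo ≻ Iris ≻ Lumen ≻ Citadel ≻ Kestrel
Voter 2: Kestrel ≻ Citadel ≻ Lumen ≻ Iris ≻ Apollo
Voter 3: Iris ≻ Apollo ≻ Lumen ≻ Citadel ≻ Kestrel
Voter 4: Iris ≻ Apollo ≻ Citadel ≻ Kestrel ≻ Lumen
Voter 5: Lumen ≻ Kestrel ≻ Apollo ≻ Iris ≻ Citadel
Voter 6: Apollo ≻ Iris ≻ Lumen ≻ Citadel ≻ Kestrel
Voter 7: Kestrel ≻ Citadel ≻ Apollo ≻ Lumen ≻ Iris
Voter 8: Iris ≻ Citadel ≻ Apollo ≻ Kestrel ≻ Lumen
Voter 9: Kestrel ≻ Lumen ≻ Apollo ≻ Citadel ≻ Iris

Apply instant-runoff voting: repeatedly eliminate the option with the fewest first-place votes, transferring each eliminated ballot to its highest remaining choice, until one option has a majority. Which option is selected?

Round 1: Iris 3, Kestrel 3, Apollo 2, Lumen 1, Citadel 0. Citadel has the fewest and is eliminated.
Round 2: Iris 3, Kestrel 3, Apollo 2, Lumen 1. Lumen has the fewest and is eliminated.
Round 3: Kestrel 4, Iris 3, Apollo 2. Apollo has the fewest and is eliminated.
Round 4: Iris 5, Kestrel 4. Iris has a majority.

Iris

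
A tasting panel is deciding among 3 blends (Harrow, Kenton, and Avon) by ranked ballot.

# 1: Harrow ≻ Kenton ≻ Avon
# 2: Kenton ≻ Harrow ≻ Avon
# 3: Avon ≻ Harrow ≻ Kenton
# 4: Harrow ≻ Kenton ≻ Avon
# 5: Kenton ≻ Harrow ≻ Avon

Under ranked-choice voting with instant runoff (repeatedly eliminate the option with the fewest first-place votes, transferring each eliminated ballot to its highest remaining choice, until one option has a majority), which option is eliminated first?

Round 1: Harrow 2, Kenton 2, Avon 1. Avon has the fewest and is eliminated.
Round 2: Harrow 3, Kenton 2. Harrow has a majority.

Avon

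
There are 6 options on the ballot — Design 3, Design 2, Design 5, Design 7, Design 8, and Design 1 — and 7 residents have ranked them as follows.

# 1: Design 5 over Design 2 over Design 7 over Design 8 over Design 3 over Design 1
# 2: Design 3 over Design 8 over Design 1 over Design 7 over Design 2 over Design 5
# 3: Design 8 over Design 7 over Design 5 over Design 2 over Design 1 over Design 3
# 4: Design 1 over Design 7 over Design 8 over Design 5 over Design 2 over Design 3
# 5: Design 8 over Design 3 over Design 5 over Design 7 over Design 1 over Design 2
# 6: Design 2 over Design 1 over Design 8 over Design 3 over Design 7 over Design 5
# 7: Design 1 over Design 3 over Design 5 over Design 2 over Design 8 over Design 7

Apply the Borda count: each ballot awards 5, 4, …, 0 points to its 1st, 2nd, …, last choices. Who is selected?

Design 8

Borda scores:
  Design 3: 1 + 5 + 0 + 0 + 4 + 2 + 4 = 16
  Design 2: 4 + 1 + 2 + 1 + 0 + 5 + 2 = 15
  Design 5: 5 + 0 + 3 + 2 + 3 + 0 + 3 = 16
  Design 7: 3 + 2 + 4 + 4 + 2 + 1 + 0 = 16
  Design 8: 2 + 4 + 5 + 3 + 5 + 3 + 1 = 23
  Design 1: 0 + 3 + 1 + 5 + 1 + 4 + 5 = 19
Design 8 has the highest total.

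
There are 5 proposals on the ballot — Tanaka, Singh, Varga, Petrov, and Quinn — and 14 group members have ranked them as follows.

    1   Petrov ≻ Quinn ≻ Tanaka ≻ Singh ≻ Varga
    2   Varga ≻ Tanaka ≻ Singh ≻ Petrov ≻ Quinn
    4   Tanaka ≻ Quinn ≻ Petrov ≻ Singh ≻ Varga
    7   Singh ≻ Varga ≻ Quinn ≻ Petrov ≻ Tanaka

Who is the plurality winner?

Singh

First-place vote totals:
  Tanaka: 4
  Singh: 7
  Varga: 2
  Petrov: 1
  Quinn: 0
Singh has the most first-place votes.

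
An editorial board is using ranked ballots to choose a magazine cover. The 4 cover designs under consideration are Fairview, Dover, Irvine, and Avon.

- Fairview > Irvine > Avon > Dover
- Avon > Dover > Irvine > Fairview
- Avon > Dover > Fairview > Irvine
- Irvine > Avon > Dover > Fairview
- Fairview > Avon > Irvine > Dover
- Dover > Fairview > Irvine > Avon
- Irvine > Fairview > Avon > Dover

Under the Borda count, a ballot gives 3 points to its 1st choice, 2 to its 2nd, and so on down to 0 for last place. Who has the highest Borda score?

Avon

Borda scores:
  Fairview: 3 + 0 + 1 + 0 + 3 + 2 + 2 = 11
  Dover: 0 + 2 + 2 + 1 + 0 + 3 + 0 = 8
  Irvine: 2 + 1 + 0 + 3 + 1 + 1 + 3 = 11
  Avon: 1 + 3 + 3 + 2 + 2 + 0 + 1 = 12
Avon has the highest total.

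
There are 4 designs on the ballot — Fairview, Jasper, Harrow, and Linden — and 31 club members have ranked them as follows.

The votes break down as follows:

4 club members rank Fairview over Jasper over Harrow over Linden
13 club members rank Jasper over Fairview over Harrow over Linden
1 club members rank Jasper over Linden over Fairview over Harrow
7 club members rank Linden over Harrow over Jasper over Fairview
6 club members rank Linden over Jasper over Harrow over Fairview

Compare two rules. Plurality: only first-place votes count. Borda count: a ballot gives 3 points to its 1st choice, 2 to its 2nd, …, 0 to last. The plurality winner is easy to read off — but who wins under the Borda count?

Jasper

Plurality first-place counts: Fairview 4, Jasper 14, Harrow 0, Linden 13 → Jasper.
Borda totals: Fairview 39, Jasper 69, Harrow 37, Linden 41 → Jasper.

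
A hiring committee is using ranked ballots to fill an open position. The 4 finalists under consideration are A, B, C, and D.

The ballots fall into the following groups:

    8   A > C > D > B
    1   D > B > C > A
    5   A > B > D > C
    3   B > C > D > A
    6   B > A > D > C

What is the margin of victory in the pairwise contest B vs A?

Ballots ranking B above A: 1+3+6 = 10.
Ballots ranking A above B: 8+5 = 13.
A wins 13–10, a margin of 3.

3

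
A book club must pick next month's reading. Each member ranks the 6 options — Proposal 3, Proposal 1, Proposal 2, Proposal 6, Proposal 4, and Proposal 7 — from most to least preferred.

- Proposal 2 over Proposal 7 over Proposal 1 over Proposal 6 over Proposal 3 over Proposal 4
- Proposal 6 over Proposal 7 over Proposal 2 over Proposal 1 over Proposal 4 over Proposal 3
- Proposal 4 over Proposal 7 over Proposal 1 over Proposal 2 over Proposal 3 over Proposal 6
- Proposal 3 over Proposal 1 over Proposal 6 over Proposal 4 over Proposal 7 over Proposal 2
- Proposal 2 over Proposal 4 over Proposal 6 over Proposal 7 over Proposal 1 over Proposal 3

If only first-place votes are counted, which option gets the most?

First-place vote totals:
  Proposal 3: 1
  Proposal 1: 0
  Proposal 2: 2
  Proposal 6: 1
  Proposal 4: 1
  Proposal 7: 0
Proposal 2 has the most first-place votes.

Proposal 2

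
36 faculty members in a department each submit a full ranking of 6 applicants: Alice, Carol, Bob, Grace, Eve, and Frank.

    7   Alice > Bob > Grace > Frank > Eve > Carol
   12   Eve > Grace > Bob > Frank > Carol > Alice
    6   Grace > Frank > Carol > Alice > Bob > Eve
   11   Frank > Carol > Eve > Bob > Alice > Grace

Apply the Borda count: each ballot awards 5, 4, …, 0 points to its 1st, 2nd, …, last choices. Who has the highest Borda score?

Frank

Borda scores:
  Alice: 7·5 + 12·0 + 6·2 + 11·1 = 58
  Carol: 7·0 + 12·1 + 6·3 + 11·4 = 74
  Bob: 7·4 + 12·3 + 6·1 + 11·2 = 92
  Grace: 7·3 + 12·4 + 6·5 + 11·0 = 99
  Eve: 7·1 + 12·5 + 6·0 + 11·3 = 100
  Frank: 7·2 + 12·2 + 6·4 + 11·5 = 117
Frank has the highest total.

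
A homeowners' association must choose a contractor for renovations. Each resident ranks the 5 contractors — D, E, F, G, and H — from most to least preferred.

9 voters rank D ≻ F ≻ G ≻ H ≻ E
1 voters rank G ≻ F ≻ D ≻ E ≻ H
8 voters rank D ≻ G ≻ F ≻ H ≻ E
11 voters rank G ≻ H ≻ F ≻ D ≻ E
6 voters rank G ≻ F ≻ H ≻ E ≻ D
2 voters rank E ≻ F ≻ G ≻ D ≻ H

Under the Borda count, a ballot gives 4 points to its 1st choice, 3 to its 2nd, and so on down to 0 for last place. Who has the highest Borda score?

Borda scores:
  D: 9·4 + 2 + 8·4 + 11·1 + 6·0 + 2·1 = 83
  E: 9·0 + 1 + 8·0 + 11·0 + 6·1 + 2·4 = 15
  F: 9·3 + 3 + 8·2 + 11·2 + 6·3 + 2·3 = 92
  G: 9·2 + 4 + 8·3 + 11·4 + 6·4 + 2·2 = 118
  H: 9·1 + 0 + 8·1 + 11·3 + 6·2 + 2·0 = 62
G has the highest total.

G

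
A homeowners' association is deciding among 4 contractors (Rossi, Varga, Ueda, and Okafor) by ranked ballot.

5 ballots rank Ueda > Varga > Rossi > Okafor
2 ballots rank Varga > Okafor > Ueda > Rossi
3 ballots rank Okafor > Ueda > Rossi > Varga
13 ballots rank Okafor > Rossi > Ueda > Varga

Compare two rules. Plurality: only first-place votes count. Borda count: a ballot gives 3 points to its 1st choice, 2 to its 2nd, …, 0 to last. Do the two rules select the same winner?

Yes

Plurality first-place counts: Rossi 0, Varga 2, Ueda 5, Okafor 16 → Okafor.
Borda totals: Rossi 34, Varga 16, Ueda 36, Okafor 52 → Okafor.
The two rules agree on Okafor.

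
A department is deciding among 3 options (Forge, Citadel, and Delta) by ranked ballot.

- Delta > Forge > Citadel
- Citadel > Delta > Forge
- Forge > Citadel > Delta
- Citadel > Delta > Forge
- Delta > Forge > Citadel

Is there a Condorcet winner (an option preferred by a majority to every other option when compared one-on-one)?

No

Head-to-head results (5 voters total):
Forge vs Citadel: Forge wins 3–2.
Forge vs Delta: Delta wins 4–1.
Citadel vs Delta: Citadel wins 3–2.
No candidate beats all others: Forge beats Citadel beats Delta beats Forge, a majority cycle.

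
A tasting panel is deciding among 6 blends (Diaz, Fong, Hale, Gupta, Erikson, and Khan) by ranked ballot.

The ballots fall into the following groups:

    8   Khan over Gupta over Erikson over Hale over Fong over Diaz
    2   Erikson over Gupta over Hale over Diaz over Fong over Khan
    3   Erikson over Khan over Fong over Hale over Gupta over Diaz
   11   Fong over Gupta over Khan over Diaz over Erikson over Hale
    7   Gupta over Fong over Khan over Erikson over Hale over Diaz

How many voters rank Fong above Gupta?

Ballots ranking Fong above Gupta: 3+11 = 14.
Ballots ranking Gupta above Fong: 8+2+7 = 17.
So 14 of 31 voters prefer Fong to Gupta.

14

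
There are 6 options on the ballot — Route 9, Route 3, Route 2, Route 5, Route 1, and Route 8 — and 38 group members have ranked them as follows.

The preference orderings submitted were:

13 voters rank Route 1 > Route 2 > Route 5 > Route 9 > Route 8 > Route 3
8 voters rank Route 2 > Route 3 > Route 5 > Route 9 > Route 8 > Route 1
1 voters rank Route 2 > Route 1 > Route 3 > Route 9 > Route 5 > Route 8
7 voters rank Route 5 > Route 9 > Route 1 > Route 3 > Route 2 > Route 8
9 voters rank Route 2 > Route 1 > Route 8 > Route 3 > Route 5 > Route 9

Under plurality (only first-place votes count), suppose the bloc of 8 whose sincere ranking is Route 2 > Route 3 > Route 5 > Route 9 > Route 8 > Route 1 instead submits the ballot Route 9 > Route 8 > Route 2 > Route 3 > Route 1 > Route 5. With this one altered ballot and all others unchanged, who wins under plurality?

Route 1

First-place totals with the altered ballot: Route 9 8, Route 3 0, Route 2 10, Route 5 7, Route 1 13, Route 8 0.
The switch changes the winner from Route 2 to Route 1.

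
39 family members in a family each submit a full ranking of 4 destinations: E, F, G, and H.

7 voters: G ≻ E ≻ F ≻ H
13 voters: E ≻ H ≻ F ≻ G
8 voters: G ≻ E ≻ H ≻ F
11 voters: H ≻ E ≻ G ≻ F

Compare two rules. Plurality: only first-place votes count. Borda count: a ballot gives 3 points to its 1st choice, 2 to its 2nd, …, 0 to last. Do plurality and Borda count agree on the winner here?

Plurality first-place counts: E 13, F 0, G 15, H 11 → G.
Borda totals: E 91, F 20, G 56, H 67 → E.
The two rules disagree: plurality picks G, Borda picks E.

No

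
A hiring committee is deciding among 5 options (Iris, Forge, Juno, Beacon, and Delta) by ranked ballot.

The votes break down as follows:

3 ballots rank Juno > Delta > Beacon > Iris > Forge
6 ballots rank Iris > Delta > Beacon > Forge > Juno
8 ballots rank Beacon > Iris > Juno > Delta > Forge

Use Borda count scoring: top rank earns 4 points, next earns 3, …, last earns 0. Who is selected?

Iris

Borda scores:
  Iris: 3·1 + 6·4 + 8·3 = 51
  Forge: 3·0 + 6·1 + 8·0 = 6
  Juno: 3·4 + 6·0 + 8·2 = 28
  Beacon: 3·2 + 6·2 + 8·4 = 50
  Delta: 3·3 + 6·3 + 8·1 = 35
Iris has the highest total.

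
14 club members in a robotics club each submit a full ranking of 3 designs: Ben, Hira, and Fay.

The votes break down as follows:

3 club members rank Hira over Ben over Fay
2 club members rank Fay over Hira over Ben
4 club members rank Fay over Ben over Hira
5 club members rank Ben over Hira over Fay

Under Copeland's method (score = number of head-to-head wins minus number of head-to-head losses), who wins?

Pairwise results:
  Ben vs Hira: Ben wins 9–5.
  Ben vs Fay: Ben wins 8–6.
  Hira vs Fay: Hira wins 8–6.
Copeland scores (wins − losses):
  Ben: 2 − 0 = 2
  Hira: 1 − 1 = 0
  Fay: 0 − 2 = -2
Ben has the best Copeland score.

Ben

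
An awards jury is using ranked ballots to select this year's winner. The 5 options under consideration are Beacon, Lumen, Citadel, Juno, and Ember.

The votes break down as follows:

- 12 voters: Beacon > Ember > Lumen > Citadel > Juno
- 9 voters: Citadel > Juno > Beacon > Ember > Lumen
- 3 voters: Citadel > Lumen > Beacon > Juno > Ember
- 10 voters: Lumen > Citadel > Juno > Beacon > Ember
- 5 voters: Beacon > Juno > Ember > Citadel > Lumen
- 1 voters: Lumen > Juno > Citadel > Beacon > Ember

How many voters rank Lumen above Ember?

Ballots ranking Lumen above Ember: 3+10+1 = 14.
Ballots ranking Ember above Lumen: 12+9+5 = 26.
So 14 of 40 voters prefer Lumen to Ember.

14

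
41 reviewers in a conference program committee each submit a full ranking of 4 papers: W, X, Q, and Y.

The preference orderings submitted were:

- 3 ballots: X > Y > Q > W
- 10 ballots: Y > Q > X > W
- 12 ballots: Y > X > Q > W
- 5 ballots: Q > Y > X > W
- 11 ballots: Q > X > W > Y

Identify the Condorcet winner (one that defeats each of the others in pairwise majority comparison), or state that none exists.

Head-to-head results (41 voters total):
W vs X: X wins 41–0.
W vs Q: Q wins 41–0.
W vs Y: Y wins 30–11.
X vs Q: Q wins 26–15.
X vs Y: Y wins 27–14.
Q vs Y: Y wins 25–16.
Y beats each rival — W (30–11), X (27–14), Q (25–16) — so Y is the Condorcet winner.

Y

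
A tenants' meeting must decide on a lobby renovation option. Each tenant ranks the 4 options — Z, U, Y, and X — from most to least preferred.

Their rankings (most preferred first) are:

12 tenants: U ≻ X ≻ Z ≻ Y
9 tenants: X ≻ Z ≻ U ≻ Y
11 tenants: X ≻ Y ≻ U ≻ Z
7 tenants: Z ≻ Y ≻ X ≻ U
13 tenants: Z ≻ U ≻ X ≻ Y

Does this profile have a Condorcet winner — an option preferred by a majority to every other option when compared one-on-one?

Head-to-head results (52 voters total):
Z vs U: Z wins 29–23.
Z vs Y: Z wins 41–11.
Z vs X: X wins 32–20.
U vs Y: U wins 34–18.
U vs X: X wins 27–25.
Y vs X: X wins 45–7.
X beats each rival — Z (32–20), U (27–25), Y (45–7) — so X is the Condorcet winner.

Yes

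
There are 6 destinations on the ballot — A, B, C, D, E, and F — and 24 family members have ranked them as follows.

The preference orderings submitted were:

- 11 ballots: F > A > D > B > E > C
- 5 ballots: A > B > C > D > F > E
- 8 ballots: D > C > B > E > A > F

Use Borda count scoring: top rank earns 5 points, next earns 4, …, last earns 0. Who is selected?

D

Borda scores:
  A: 11·4 + 5·5 + 8·1 = 77
  B: 11·2 + 5·4 + 8·3 = 66
  C: 11·0 + 5·3 + 8·4 = 47
  D: 11·3 + 5·2 + 8·5 = 83
  E: 11·1 + 5·0 + 8·2 = 27
  F: 11·5 + 5·1 + 8·0 = 60
D has the highest total.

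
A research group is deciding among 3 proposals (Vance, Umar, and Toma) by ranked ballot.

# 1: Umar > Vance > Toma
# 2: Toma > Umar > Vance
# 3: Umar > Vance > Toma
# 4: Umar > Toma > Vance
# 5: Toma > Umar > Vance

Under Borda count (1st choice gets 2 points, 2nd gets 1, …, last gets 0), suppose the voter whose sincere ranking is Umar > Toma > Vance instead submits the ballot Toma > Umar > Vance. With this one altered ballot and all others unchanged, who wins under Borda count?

Umar

Borda totals with the altered ballot: Vance 2, Umar 7, Toma 6.
The winner is unchanged: still Umar.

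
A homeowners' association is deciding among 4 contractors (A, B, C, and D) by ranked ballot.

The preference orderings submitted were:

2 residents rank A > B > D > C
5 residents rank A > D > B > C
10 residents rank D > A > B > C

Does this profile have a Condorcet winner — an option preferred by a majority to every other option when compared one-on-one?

Yes

Head-to-head results (17 voters total):
A vs B: A wins 17–0.
A vs C: A wins 17–0.
A vs D: D wins 10–7.
B vs C: B wins 17–0.
B vs D: D wins 15–2.
C vs D: D wins 17–0.
D beats each rival — A (10–7), B (15–2), C (17–0) — so D is the Condorcet winner.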